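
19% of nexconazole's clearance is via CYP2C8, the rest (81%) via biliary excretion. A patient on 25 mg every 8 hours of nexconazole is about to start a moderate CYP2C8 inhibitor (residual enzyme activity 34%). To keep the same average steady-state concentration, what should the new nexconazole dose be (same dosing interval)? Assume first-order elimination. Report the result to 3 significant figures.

CYP2C8: 0.19 × 0.34 = 0.0646
Other: 0.81 (unchanged)
New clearance relative to baseline: 0.0646 + 0.81 = 0.8746.
Css,avg = (dose rate)/CL, so holding Css fixed requires dose ∝ CL: 25 × 0.8746 = 21.9 mg.

21.9 mg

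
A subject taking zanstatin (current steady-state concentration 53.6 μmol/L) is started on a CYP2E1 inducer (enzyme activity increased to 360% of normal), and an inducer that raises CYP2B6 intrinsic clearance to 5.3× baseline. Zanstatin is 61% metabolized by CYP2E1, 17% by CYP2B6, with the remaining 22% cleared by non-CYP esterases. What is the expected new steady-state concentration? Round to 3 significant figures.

CYP2E1: 0.61 × 3.6 = 2.196
CYP2B6: 0.17 × 5.3 = 0.901
Other: 0.22 (unchanged)
Relative clearance = 2.196 + 0.901 + 0.22 = 3.317.
Dividing the baseline by the relative clearance: 53.6 / 3.317 = 16.2 μmol/L.

16.2 μmol/L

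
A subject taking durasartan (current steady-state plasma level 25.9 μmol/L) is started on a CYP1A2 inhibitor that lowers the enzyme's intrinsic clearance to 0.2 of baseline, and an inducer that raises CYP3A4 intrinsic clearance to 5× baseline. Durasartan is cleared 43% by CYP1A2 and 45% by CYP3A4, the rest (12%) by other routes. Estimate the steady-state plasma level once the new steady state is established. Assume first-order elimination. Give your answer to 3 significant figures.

10.5 μmol/L

The CYP1A2 pathway (43% of clearance) falls to 0.2× activity: 0.43 × 0.2 = 0.086.
The CYP3A4 pathway (45% of clearance) is boosted to 5× activity: 0.45 × 5 = 2.25.
Non-CYP routes (12%) are unchanged.
New clearance relative to baseline: 0.086 + 2.25 + 0.12 = 2.456.
Steady-state plasma level ∝ 1/CL: new value = 25.9 / 2.456 = 10.5 μmol/L.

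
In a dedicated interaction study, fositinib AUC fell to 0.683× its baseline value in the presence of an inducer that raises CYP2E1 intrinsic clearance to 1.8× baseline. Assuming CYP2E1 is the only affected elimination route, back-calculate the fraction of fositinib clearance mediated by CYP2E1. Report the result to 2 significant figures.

CL'/CL = 1 / 0.683 = 1.464
1.8·fm + (1 − fm) = 1.464
fm = (1.464 − 1) / (1.8 − 1) = 0.58

0.58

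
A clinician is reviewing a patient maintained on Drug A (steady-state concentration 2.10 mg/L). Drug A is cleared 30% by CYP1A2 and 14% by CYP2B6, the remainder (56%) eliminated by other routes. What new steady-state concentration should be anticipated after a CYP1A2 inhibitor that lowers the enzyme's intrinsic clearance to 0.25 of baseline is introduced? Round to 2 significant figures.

The CYP1A2 pathway (30% of clearance) drops to 0.25× activity: 0.3 × 0.25 = 0.075.
CYP2B6 (14%) and the residual 56% are unaffected.
CL_new/CL_old = 0.075 + 0.14 + 0.56 = 0.775.
New steady-state concentration = baseline ÷ relative clearance = 2.10 / 0.775 = 2.7 mg/L.

2.7 mg/L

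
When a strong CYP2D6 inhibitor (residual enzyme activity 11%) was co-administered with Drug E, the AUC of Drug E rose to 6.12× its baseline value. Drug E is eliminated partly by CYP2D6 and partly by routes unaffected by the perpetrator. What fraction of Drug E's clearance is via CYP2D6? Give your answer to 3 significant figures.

CL'/CL = 1 / 6.12 = 0.1634
0.11·fm + (1 − fm) = 0.1634
fm = (0.1634 − 1) / (0.11 − 1) = 0.940

0.940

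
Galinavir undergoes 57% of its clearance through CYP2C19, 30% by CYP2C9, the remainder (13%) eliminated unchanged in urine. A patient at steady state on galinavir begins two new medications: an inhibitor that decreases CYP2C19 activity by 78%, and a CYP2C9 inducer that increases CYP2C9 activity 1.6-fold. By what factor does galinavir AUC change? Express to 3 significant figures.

CYP2C19: 0.57 × 0.22 = 0.1254
CYP2C9: 0.3 × 1.6 = 0.48
Other: 0.13 (unchanged)
Relative clearance = 0.1254 + 0.48 + 0.13 = 0.7354.
Because AUC varies inversely with clearance, the combined effect is 1 / 0.7354 = 1.36.

1.36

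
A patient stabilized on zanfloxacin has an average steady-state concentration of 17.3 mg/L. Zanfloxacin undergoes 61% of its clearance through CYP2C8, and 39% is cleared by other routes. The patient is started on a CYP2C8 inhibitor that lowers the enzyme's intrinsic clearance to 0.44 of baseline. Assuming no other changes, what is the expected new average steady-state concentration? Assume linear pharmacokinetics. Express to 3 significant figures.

26.3 mg/L

The CYP2C8 pathway (61% of clearance) drops to 0.44× activity: 0.61 × 0.44 = 0.2684.
The remaining 39% of clearance is unaffected.
CL_new/CL_old = 0.2684 + 0.39 = 0.6584.
New average steady-state concentration = baseline ÷ relative clearance = 17.3 / 0.6584 = 26.3 mg/L.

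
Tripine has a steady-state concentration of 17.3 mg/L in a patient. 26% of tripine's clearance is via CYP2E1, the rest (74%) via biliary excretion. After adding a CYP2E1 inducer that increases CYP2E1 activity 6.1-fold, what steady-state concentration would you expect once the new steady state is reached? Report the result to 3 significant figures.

7.44 mg/L

CYP2E1: 0.26 × 6.1 = 1.586
Other: 0.74 (unchanged)
CL_new/CL_old = 1.586 + 0.74 = 2.326.
With dosing unchanged, steady-state concentration scales as 1/CL: 17.3 / 2.326 = 7.44 mg/L.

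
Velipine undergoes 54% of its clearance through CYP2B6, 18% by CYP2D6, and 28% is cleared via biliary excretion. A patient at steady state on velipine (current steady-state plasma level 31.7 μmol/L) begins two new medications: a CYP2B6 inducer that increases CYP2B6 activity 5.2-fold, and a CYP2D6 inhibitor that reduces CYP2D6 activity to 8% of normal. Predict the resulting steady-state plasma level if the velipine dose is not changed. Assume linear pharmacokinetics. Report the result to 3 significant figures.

The CYP2B6 pathway (54% of clearance) increases to 5.2× activity: 0.54 × 5.2 = 2.808.
The CYP2D6 pathway (18% of clearance) is reduced to 0.08× activity: 0.18 × 0.08 = 0.0144.
The remaining 28% of clearance is unaffected.
New clearance relative to baseline: 2.808 + 0.0144 + 0.28 = 3.1024.
Dividing the baseline by the relative clearance: 31.7 / 3.1024 = 10.2 μmol/L.

10.2 μmol/L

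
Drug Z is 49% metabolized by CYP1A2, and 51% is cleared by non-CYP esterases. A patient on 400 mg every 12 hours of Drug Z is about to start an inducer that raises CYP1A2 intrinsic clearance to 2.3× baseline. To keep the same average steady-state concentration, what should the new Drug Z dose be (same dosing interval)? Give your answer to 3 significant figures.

The CYP1A2 pathway (49% of clearance) rises to 2.3× activity: 0.49 × 2.3 = 1.127.
The remaining 51% of clearance is unaffected.
New clearance relative to baseline: 1.127 + 0.51 = 1.637.
Css,avg = (dose rate)/CL, so holding Css fixed requires dose ∝ CL: 400 × 1.637 = 655 mg.

655 mg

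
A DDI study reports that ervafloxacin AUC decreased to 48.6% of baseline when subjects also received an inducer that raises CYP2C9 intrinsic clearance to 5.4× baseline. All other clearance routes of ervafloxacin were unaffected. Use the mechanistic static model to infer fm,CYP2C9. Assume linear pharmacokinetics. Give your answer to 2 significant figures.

0.24

Call the CYP2C9 fraction fm. After the interaction, CL_new/CL_old = fm × 5.4 + (1 − fm).
AUC ratio = 1 / (new CL fraction), so new CL fraction = 1 / 0.486 = 2.058.
fm × 5.4 + 1 − fm = 2.058  ⇒  fm × (5.4 − 1) = 1.058  ⇒  fm = 0.24.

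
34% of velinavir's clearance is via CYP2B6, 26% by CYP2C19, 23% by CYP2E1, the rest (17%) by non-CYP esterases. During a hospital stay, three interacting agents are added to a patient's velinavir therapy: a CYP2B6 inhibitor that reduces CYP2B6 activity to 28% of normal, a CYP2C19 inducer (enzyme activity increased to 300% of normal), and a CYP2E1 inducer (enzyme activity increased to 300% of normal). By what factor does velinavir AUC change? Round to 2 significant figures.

The CYP2B6 pathway (34% of clearance) falls to 0.28× activity: 0.34 × 0.28 = 0.0952.
The CYP2C19 pathway (26% of clearance) is boosted to 3× activity: 0.26 × 3 = 0.78.
The CYP2E1 pathway (23% of clearance) is boosted to 3× activity: 0.23 × 3 = 0.69.
The remaining 17% of clearance is unaffected.
CL_new/CL_old = 0.0952 + 0.78 + 0.69 + 0.17 = 1.7352.
Net AUC ratio = 1 / 1.7352 = 0.58.

0.58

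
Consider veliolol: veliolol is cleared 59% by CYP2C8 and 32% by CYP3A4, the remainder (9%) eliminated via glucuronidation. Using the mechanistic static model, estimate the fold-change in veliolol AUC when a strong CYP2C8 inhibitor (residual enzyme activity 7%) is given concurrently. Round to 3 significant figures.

The CYP2C8 pathway (59% of clearance) falls to 0.07× activity: 0.59 × 0.07 = 0.0413.
CYP3A4 (32%) and the residual 9% are unaffected.
CL_new/CL_old = 0.0413 + 0.32 + 0.09 = 0.4513.
Since AUC ∝ 1/CL, the ratio is 1 / 0.4513 = 2.22.

2.22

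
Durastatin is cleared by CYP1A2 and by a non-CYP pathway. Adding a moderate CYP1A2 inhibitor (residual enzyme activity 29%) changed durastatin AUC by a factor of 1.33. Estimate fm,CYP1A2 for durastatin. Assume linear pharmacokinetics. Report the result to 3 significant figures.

Let x = fm,CYP1A2. Because AUC ∝ 1/CL, relative clearance fell to 1/1.33 = 0.7519.
Setting x·0.29 + (1 − x) = 0.7519 and solving: x = (0.7519 − 1)/(0.29 − 1) = 0.349.

0.349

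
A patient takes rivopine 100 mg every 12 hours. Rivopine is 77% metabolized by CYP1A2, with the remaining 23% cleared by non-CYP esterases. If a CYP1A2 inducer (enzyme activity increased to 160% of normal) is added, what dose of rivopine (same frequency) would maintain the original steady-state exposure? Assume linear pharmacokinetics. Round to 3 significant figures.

146 mg

The CYP1A2 pathway (77% of clearance) increases to 1.6× activity: 0.77 × 1.6 = 1.232.
Non-CYP routes (23%) are unchanged.
New clearance relative to baseline: 1.232 + 0.23 = 1.462.
Css,avg = (dose rate)/CL, so holding Css fixed requires dose ∝ CL: 100 × 1.462 = 146 mg.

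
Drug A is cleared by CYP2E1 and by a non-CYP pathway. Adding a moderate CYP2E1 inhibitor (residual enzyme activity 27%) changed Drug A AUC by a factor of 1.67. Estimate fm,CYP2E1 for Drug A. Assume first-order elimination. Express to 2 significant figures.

0.55

Write x for the fraction cleared via CYP2E1. The observed AUC change means clearance fell to 1/1.67 = 0.5988 of baseline.
Only the CYP2E1 route changed, so 0.5988 = x·0.27 + (1 − x), giving x = 0.55.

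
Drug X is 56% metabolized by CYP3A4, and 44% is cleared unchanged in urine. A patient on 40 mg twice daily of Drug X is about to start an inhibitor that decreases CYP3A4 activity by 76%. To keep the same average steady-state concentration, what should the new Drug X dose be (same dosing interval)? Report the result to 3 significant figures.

23.0 mg

CYP3A4: 0.56 × 0.24 = 0.1344
Other: 0.44 (unchanged)
Relative clearance = 0.1344 + 0.44 = 0.5744.
Exposure is unchanged when dose changes in proportion to clearance. New dose = 40 mg × 0.5744 = 23.0 mg.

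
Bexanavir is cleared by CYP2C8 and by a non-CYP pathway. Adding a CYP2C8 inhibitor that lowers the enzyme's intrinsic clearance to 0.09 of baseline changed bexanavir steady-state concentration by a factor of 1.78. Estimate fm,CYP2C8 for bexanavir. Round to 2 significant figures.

CL'/CL = 1 / 1.78 = 0.5618
0.09·fm + (1 − fm) = 0.5618
fm = (0.5618 − 1) / (0.09 − 1) = 0.48

0.48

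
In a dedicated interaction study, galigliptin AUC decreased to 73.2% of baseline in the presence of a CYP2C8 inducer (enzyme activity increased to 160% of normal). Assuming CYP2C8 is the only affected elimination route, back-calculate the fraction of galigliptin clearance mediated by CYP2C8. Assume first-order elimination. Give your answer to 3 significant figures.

0.610

Let x = fm,CYP2C8. Because AUC ∝ 1/CL, relative clearance rose to 1/0.732 = 1.366.
Setting x·1.6 + (1 − x) = 1.366 and solving: x = (1.366 − 1)/(1.6 − 1) = 0.610.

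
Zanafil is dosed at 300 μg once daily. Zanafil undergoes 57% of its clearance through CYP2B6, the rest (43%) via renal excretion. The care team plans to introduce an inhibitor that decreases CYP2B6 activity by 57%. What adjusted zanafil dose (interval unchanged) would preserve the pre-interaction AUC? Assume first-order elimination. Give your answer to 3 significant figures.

The CYP2B6 pathway (57% of clearance) drops to 0.43× activity: 0.57 × 0.43 = 0.2451.
The remaining 43% of clearance is unaffected.
CL_new/CL_old = 0.2451 + 0.43 = 0.6751.
Exposure is unchanged when dose changes in proportion to clearance. New dose = 300 μg × 0.6751 = 203 μg.

203 μg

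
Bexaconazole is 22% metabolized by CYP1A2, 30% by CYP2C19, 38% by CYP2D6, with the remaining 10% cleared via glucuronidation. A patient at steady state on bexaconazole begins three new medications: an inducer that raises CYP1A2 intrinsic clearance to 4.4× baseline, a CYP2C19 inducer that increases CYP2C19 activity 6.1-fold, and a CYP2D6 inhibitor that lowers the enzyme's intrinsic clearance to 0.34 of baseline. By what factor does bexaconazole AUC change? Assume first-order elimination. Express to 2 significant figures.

CYP1A2: 0.22 × 4.4 = 0.968
CYP2C19: 0.3 × 6.1 = 1.83
CYP2D6: 0.38 × 0.34 = 0.1292
Other: 0.1 (unchanged)
New clearance relative to baseline: 0.968 + 1.83 + 0.1292 + 0.1 = 3.0272.
Because AUC varies inversely with clearance, the combined effect is 1 / 3.0272 = 0.33.

0.33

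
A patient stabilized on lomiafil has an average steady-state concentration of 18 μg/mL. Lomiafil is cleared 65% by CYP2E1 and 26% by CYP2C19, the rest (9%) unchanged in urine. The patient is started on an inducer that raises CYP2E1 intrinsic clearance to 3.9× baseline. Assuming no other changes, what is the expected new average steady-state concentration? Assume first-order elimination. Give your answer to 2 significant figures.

6.2 μg/mL

The CYP2E1 pathway (65% of clearance) increases to 3.9× activity: 0.65 × 3.9 = 2.535.
CYP2C19 (26%) and the residual 9% are unaffected.
Relative clearance = 2.535 + 0.26 + 0.09 = 2.885.
New average steady-state concentration = baseline ÷ relative clearance = 18 / 2.885 = 6.2 μg/mL.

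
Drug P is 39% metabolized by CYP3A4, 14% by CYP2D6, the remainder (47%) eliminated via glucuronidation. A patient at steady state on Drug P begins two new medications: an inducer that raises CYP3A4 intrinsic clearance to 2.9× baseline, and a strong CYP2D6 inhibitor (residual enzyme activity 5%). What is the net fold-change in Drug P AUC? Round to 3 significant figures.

0.622

The CYP3A4 pathway (39% of clearance) is boosted to 2.9× activity: 0.39 × 2.9 = 1.131.
The CYP2D6 pathway (14% of clearance) falls to 0.05× activity: 0.14 × 0.05 = 0.007.
The remaining 47% of clearance is unaffected.
New clearance relative to baseline: 1.131 + 0.007 + 0.47 = 1.608.
Because AUC varies inversely with clearance, the combined effect is 1 / 1.608 = 0.622.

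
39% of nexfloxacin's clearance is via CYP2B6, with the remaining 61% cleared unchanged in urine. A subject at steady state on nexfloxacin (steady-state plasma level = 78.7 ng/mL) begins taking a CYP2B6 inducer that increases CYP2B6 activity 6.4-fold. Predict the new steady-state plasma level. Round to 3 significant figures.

25.3 ng/mL

The CYP2B6 pathway (39% of clearance) rises to 6.4× activity: 0.39 × 6.4 = 2.496.
Non-CYP routes (61%) are unchanged.
CL_new/CL_old = 2.496 + 0.61 = 3.106.
With dosing unchanged, steady-state plasma level scales as 1/CL: 78.7 / 3.106 = 25.3 ng/mL.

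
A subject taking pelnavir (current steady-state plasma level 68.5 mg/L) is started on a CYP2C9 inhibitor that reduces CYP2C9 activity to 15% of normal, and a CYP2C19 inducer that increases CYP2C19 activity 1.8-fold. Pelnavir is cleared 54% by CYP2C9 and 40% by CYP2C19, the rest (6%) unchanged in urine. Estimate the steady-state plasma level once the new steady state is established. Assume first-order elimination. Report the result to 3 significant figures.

CYP2C9: 0.54 × 0.15 = 0.081
CYP2C19: 0.4 × 1.8 = 0.72
Other: 0.06 (unchanged)
CL_new/CL_old = 0.081 + 0.72 + 0.06 = 0.861.
New steady-state plasma level = 68.5 / 0.861 = 79.6 mg/L (concentration scales inversely with clearance).

79.6 mg/L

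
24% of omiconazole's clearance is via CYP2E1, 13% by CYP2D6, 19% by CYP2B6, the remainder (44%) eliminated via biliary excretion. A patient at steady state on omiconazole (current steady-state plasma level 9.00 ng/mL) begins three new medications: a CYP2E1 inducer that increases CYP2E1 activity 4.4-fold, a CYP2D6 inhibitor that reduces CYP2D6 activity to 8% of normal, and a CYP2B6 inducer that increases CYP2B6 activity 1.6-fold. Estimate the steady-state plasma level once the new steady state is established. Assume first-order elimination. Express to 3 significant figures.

4.97 ng/mL

The CYP2E1 pathway (24% of clearance) rises to 4.4× activity: 0.24 × 4.4 = 1.056.
The CYP2D6 pathway (13% of clearance) is reduced to 0.08× activity: 0.13 × 0.08 = 0.0104.
The CYP2B6 pathway (19% of clearance) is boosted to 1.6× activity: 0.19 × 1.6 = 0.304.
Non-CYP routes (44%) are unchanged.
CL_new/CL_old = 1.056 + 0.0104 + 0.304 + 0.44 = 1.8104.
Steady-state plasma level ∝ 1/CL: new value = 9.00 / 1.8104 = 4.97 ng/mL.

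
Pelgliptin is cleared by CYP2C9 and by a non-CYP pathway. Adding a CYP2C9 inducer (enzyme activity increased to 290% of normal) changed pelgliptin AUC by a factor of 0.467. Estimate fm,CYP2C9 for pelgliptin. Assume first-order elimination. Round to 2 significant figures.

0.60

CL'/CL = 1 / 0.467 = 2.141
2.9·fm + (1 − fm) = 2.141
fm = (2.141 − 1) / (2.9 − 1) = 0.60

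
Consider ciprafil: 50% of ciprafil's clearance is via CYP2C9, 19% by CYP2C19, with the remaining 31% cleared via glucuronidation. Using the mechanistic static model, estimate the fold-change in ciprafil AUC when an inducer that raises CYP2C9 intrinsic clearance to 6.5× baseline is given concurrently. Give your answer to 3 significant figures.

0.267

The CYP2C9 pathway (50% of clearance) rises to 6.5× activity: 0.5 × 6.5 = 3.25.
CYP2C19 (19%) and the residual 31% are unaffected.
New clearance relative to baseline: 3.25 + 0.19 + 0.31 = 3.75.
AUC ratio = CL_old/CL_new = 1 / 3.75 = 0.267.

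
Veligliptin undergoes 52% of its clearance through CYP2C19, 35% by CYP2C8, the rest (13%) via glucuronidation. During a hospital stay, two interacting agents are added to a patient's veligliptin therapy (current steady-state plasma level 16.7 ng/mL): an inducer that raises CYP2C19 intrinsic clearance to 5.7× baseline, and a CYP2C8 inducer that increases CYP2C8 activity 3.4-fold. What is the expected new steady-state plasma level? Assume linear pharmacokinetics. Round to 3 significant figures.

The CYP2C19 pathway (52% of clearance) increases to 5.7× activity: 0.52 × 5.7 = 2.964.
The CYP2C8 pathway (35% of clearance) rises to 3.4× activity: 0.35 × 3.4 = 1.19.
The remaining 13% of clearance is unaffected.
Relative clearance = 2.964 + 1.19 + 0.13 = 4.284.
Steady-state plasma level ∝ 1/CL: new value = 16.7 / 4.284 = 3.90 ng/mL.

3.90 ng/mL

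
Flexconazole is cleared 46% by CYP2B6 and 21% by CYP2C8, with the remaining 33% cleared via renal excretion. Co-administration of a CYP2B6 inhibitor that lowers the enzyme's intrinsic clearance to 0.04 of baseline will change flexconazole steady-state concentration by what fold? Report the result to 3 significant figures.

1.79

The CYP2B6 pathway (46% of clearance) drops to 0.04× activity: 0.46 × 0.04 = 0.0184.
CYP2C8 (21%) and the residual 33% are unaffected.
CL_new/CL_old = 0.0184 + 0.21 + 0.33 = 0.5584.
Steady-state concentration is inversely proportional to clearance, so the fold-change is 1 / 0.5584 = 1.79.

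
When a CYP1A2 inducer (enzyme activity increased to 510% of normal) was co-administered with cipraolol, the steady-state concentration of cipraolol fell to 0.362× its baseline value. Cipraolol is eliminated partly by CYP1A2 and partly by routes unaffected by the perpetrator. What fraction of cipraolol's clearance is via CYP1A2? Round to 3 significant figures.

0.430

CL'/CL = 1 / 0.362 = 2.762
5.1·fm + (1 − fm) = 2.762
fm = (2.762 − 1) / (5.1 − 1) = 0.430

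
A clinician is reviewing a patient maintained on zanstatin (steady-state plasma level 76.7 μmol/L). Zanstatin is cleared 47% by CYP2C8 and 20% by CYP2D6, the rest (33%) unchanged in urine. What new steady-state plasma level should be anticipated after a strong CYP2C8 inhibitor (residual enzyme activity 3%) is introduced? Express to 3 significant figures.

CYP2C8: 0.47 × 0.03 = 0.0141
CYP2D6: 0.2 (unchanged)
Other: 0.33 (unchanged)
CL_new/CL_old = 0.0141 + 0.2 + 0.33 = 0.5441.
With dosing unchanged, steady-state plasma level scales as 1/CL: 76.7 / 0.5441 = 141 μmol/L.

141 μmol/L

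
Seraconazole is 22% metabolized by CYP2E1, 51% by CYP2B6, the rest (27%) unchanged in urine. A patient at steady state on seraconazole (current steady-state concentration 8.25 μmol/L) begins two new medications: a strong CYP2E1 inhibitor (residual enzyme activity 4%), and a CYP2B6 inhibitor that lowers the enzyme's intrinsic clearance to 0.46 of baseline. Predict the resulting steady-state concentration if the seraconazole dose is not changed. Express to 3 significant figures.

16.1 μmol/L

The CYP2E1 pathway (22% of clearance) is reduced to 0.04× activity: 0.22 × 0.04 = 0.0088.
The CYP2B6 pathway (51% of clearance) falls to 0.46× activity: 0.51 × 0.46 = 0.2346.
Non-CYP routes (27%) are unchanged.
CL_new/CL_old = 0.0088 + 0.2346 + 0.27 = 0.5134.
Steady-state concentration ∝ 1/CL: new value = 8.25 / 0.5134 = 16.1 μmol/L.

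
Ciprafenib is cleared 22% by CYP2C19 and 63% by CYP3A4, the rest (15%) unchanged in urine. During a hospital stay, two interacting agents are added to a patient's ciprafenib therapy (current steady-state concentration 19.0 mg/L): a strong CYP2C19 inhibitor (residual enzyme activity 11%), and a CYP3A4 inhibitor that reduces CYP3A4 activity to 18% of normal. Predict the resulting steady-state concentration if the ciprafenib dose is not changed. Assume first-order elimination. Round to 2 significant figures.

66 mg/L

The CYP2C19 pathway (22% of clearance) is reduced to 0.11× activity: 0.22 × 0.11 = 0.0242.
The CYP3A4 pathway (63% of clearance) drops to 0.18× activity: 0.63 × 0.18 = 0.1134.
Non-CYP routes (15%) are unchanged.
CL_new/CL_old = 0.0242 + 0.1134 + 0.15 = 0.2876.
New steady-state concentration = 19.0 / 0.2876 = 66 mg/L (concentration scales inversely with clearance).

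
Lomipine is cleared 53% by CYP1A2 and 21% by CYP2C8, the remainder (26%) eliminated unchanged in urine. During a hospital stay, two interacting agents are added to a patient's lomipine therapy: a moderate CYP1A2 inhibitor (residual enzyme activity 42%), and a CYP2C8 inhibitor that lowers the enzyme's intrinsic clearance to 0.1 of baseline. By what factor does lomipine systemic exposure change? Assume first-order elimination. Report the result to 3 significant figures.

CYP1A2: 0.53 × 0.42 = 0.2226
CYP2C8: 0.21 × 0.1 = 0.021
Other: 0.26 (unchanged)
New clearance relative to baseline: 0.2226 + 0.021 + 0.26 = 0.5036.
Because systemic exposure varies inversely with clearance, the combined effect is 1 / 0.5036 = 1.99.

1.99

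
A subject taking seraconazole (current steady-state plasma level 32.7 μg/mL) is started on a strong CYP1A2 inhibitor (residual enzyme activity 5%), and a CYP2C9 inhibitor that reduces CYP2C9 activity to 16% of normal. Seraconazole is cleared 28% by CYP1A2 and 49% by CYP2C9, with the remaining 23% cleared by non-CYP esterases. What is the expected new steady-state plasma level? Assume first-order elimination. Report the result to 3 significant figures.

101 μg/mL

The CYP1A2 pathway (28% of clearance) drops to 0.05× activity: 0.28 × 0.05 = 0.014.
The CYP2C9 pathway (49% of clearance) falls to 0.16× activity: 0.49 × 0.16 = 0.0784.
Non-CYP routes (23%) are unchanged.
CL_new/CL_old = 0.014 + 0.0784 + 0.23 = 0.3224.
Dividing the baseline by the relative clearance: 32.7 / 0.3224 = 101 μg/mL.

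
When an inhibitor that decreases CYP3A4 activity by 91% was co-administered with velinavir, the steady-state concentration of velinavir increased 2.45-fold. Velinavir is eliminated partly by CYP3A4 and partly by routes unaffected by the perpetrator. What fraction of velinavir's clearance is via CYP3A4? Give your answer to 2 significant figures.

Call the CYP3A4 fraction fm. After the interaction, CL_new/CL_old = fm × 0.09 + (1 − fm).
Steady-state concentration ratio = 1 / (new CL fraction), so new CL fraction = 1 / 2.45 = 0.4082.
fm × 0.09 + 1 − fm = 0.4082  ⇒  fm × (0.09 − 1) = −0.5918  ⇒  fm = 0.65.

0.65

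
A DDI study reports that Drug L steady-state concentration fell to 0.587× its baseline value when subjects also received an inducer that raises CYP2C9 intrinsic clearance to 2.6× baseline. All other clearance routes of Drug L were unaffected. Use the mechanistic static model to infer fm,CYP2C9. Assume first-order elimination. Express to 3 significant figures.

0.440

Write x for the fraction cleared via CYP2C9. The observed steady-state concentration change means clearance rose to 1/0.587 = 1.704 of baseline.
Only the CYP2C9 route changed, so 1.704 = x·2.6 + (1 − x), giving x = 0.440.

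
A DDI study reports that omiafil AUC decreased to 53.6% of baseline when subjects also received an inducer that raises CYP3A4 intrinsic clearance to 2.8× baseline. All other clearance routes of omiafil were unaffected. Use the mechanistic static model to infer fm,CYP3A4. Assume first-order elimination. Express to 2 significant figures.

0.48

CL'/CL = 1 / 0.536 = 1.866
2.8·fm + (1 − fm) = 1.866
fm = (1.866 − 1) / (2.8 − 1) = 0.48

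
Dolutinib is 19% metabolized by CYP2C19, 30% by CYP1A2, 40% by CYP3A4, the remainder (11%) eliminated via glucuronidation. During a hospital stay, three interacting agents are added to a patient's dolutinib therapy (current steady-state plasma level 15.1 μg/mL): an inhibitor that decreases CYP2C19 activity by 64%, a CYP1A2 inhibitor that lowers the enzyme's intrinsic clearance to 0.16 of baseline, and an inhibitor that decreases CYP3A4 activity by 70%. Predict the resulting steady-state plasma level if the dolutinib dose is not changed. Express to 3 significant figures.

CYP2C19: 0.19 × 0.36 = 0.0684
CYP1A2: 0.3 × 0.16 = 0.048
CYP3A4: 0.4 × 0.3 = 0.12
Other: 0.11 (unchanged)
New clearance relative to baseline: 0.0684 + 0.048 + 0.12 + 0.11 = 0.3464.
New steady-state plasma level = 15.1 / 0.3464 = 43.6 μg/mL (concentration scales inversely with clearance).

43.6 μg/mL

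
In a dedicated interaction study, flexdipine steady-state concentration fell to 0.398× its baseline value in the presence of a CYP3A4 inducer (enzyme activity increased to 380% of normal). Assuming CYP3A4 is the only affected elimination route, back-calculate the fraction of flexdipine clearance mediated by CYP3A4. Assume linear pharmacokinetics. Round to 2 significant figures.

CL'/CL = 1 / 0.398 = 2.513
3.8·fm + (1 − fm) = 2.513
fm = (2.513 − 1) / (3.8 − 1) = 0.54

0.54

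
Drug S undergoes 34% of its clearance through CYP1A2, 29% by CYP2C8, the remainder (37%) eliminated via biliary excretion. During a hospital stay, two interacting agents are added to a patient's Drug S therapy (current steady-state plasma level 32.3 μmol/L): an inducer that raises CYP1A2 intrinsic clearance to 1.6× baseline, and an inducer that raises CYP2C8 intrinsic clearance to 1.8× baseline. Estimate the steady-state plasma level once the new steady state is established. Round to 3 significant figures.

CYP1A2: 0.34 × 1.6 = 0.544
CYP2C8: 0.29 × 1.8 = 0.522
Other: 0.37 (unchanged)
Relative clearance = 0.544 + 0.522 + 0.37 = 1.436.
Dividing the baseline by the relative clearance: 32.3 / 1.436 = 22.5 μmol/L.

22.5 μmol/L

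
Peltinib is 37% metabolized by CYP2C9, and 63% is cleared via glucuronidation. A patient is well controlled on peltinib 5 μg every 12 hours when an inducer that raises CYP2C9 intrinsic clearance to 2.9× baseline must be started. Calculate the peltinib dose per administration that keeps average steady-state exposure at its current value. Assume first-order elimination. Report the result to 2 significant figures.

8.5 μg

The CYP2C9 pathway (37% of clearance) rises to 2.9× activity: 0.37 × 2.9 = 1.073.
Non-CYP routes (63%) are unchanged.
New clearance relative to baseline: 1.073 + 0.63 = 1.703.
Css,avg = (dose rate)/CL, so holding Css fixed requires dose ∝ CL: 5 × 1.703 = 8.5 μg.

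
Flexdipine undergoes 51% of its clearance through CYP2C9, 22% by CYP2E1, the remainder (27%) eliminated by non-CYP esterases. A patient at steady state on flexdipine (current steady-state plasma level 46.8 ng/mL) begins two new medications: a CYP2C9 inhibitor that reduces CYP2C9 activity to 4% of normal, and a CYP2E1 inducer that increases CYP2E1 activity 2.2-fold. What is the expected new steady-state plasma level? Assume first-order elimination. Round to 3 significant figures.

60.4 ng/mL

CYP2C9: 0.51 × 0.04 = 0.0204
CYP2E1: 0.22 × 2.2 = 0.484
Other: 0.27 (unchanged)
Relative clearance = 0.0204 + 0.484 + 0.27 = 0.7744.
New steady-state plasma level = 46.8 / 0.7744 = 60.4 ng/mL (concentration scales inversely with clearance).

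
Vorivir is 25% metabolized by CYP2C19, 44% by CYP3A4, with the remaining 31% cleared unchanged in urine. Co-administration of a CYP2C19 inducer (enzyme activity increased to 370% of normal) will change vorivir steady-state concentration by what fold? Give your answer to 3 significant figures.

0.597

CYP2C19: 0.25 × 3.7 = 0.925
CYP3A4: 0.44 (unchanged)
Other: 0.31 (unchanged)
CL_new/CL_old = 0.925 + 0.44 + 0.31 = 1.675.
Steady-state concentration ratio = CL_old/CL_new = 1 / 1.675 = 0.597.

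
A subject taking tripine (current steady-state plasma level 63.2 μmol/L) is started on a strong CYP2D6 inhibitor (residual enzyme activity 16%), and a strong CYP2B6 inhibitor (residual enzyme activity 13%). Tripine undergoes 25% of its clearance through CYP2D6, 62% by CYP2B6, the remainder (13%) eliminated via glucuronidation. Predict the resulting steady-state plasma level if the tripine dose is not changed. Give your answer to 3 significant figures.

252 μmol/L

CYP2D6: 0.25 × 0.16 = 0.04
CYP2B6: 0.62 × 0.13 = 0.0806
Other: 0.13 (unchanged)
Relative clearance = 0.04 + 0.0806 + 0.13 = 0.2506.
Dividing the baseline by the relative clearance: 63.2 / 0.2506 = 252 μmol/L.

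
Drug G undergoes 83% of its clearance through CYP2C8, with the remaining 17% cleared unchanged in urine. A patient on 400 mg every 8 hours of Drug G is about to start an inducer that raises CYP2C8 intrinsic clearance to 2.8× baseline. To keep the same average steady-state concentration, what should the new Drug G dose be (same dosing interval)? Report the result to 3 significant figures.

998 mg

CYP2C8: 0.83 × 2.8 = 2.324
Other: 0.17 (unchanged)
Relative clearance = 2.324 + 0.17 = 2.494.
Exposure is unchanged when dose changes in proportion to clearance. New dose = 400 mg × 2.494 = 998 mg.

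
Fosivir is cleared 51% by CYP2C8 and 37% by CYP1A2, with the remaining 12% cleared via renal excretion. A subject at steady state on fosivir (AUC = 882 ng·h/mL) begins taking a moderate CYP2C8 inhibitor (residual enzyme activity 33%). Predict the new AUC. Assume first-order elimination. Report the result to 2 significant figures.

1.3 × 10³ ng·h/mL

CYP2C8: 0.51 × 0.33 = 0.1683
CYP1A2: 0.37 (unchanged)
Other: 0.12 (unchanged)
CL_new/CL_old = 0.1683 + 0.37 + 0.12 = 0.6583.
New AUC = baseline ÷ relative clearance = 882 / 0.6583 = 1.3 × 10³ ng·h/mL.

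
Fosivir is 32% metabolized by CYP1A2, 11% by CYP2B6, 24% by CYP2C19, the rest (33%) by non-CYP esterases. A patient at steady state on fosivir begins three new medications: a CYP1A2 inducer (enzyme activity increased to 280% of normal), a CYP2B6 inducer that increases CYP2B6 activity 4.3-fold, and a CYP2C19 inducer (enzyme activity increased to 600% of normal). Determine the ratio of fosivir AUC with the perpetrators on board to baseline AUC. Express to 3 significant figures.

0.319

CYP1A2: 0.32 × 2.8 = 0.896
CYP2B6: 0.11 × 4.3 = 0.473
CYP2C19: 0.24 × 6 = 1.44
Other: 0.33 (unchanged)
Relative clearance = 0.896 + 0.473 + 1.44 + 0.33 = 3.139.
Because AUC varies inversely with clearance, the combined effect is 1 / 3.139 = 0.319.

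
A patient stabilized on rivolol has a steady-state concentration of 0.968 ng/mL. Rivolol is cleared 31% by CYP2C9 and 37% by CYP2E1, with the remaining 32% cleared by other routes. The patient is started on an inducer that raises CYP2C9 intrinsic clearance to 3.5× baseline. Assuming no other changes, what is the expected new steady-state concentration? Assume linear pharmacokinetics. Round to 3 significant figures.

The CYP2C9 pathway (31% of clearance) rises to 3.5× activity: 0.31 × 3.5 = 1.085.
CYP2E1 (37%) and the residual 32% are unaffected.
New clearance relative to baseline: 1.085 + 0.37 + 0.32 = 1.775.
Steady-state concentration ∝ 1/CL, so new value = 0.968 / 1.775 = 0.545 ng/mL.

0.545 ng/mL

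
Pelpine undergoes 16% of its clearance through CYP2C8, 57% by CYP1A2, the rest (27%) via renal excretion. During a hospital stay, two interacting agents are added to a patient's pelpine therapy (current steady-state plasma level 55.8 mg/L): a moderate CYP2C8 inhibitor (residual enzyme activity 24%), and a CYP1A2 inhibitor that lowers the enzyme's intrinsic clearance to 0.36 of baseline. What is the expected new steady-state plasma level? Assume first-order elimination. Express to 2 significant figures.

CYP2C8: 0.16 × 0.24 = 0.0384
CYP1A2: 0.57 × 0.36 = 0.2052
Other: 0.27 (unchanged)
CL_new/CL_old = 0.0384 + 0.2052 + 0.27 = 0.5136.
Steady-state plasma level ∝ 1/CL: new value = 55.8 / 0.5136 = 1.1 × 10² mg/L.

1.1 × 10² mg/L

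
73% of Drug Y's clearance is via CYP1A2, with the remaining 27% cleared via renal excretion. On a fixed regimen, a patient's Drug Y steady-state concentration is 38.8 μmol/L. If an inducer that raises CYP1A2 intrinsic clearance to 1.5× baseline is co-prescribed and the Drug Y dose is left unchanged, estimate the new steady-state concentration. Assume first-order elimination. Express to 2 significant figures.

CYP1A2: 0.73 × 1.5 = 1.095
Other: 0.27 (unchanged)
New clearance relative to baseline: 1.095 + 0.27 = 1.365.
With dosing unchanged, steady-state concentration scales as 1/CL: 38.8 / 1.365 = 28 μmol/L.

28 μmol/L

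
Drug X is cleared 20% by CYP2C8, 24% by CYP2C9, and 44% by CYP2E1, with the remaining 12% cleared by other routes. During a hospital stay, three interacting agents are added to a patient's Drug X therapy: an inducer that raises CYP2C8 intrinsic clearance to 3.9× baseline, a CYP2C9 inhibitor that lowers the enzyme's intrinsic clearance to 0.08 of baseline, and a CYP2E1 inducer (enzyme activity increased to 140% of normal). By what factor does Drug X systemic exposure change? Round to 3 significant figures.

The CYP2C8 pathway (20% of clearance) rises to 3.9× activity: 0.2 × 3.9 = 0.78.
The CYP2C9 pathway (24% of clearance) falls to 0.08× activity: 0.24 × 0.08 = 0.0192.
The CYP2E1 pathway (44% of clearance) is boosted to 1.4× activity: 0.44 × 1.4 = 0.616.
Non-CYP routes (12%) are unchanged.
Relative clearance = 0.78 + 0.0192 + 0.616 + 0.12 = 1.5352.
Systemic exposure ∝ 1/CL: fold-change = 1 / 1.5352 = 0.651.

0.651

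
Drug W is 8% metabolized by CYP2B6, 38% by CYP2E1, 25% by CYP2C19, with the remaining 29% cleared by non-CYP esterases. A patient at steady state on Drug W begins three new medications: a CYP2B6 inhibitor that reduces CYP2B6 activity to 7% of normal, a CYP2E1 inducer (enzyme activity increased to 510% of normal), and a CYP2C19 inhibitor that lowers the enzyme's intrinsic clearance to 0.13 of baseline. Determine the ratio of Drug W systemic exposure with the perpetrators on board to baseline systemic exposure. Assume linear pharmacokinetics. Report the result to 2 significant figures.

CYP2B6: 0.08 × 0.07 = 0.0056
CYP2E1: 0.38 × 5.1 = 1.938
CYP2C19: 0.25 × 0.13 = 0.0325
Other: 0.29 (unchanged)
Relative clearance = 0.0056 + 1.938 + 0.0325 + 0.29 = 2.2661.
Systemic exposure ∝ 1/CL: fold-change = 1 / 2.2661 = 0.44.

0.44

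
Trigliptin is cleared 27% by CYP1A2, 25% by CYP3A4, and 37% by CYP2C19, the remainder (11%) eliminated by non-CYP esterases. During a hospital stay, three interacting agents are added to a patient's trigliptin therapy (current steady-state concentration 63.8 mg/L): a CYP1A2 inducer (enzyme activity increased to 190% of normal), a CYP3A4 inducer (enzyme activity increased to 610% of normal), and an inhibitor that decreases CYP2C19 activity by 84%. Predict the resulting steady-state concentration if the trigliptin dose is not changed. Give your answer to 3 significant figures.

CYP1A2: 0.27 × 1.9 = 0.513
CYP3A4: 0.25 × 6.1 = 1.525
CYP2C19: 0.37 × 0.16 = 0.0592
Other: 0.11 (unchanged)
CL_new/CL_old = 0.513 + 1.525 + 0.0592 + 0.11 = 2.2072.
New steady-state concentration = 63.8 / 2.2072 = 28.9 mg/L (concentration scales inversely with clearance).

28.9 mg/L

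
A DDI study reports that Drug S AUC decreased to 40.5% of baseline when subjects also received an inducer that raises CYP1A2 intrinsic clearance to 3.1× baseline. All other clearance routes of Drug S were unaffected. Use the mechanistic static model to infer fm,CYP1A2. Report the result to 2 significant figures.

0.70

Call the CYP1A2 fraction fm. After the interaction, CL_new/CL_old = fm × 3.1 + (1 − fm).
AUC ratio = 1 / (new CL fraction), so new CL fraction = 1 / 0.405 = 2.469.
fm × 3.1 + 1 − fm = 2.469  ⇒  fm × (3.1 − 1) = 1.469  ⇒  fm = 0.70.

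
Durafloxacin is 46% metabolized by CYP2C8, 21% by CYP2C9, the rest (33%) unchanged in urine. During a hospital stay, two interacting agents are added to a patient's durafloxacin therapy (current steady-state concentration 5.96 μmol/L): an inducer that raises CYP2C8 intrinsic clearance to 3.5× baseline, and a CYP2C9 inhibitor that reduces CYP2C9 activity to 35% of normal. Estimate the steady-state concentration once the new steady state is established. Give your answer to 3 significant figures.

The CYP2C8 pathway (46% of clearance) increases to 3.5× activity: 0.46 × 3.5 = 1.61.
The CYP2C9 pathway (21% of clearance) drops to 0.35× activity: 0.21 × 0.35 = 0.0735.
The remaining 33% of clearance is unaffected.
CL_new/CL_old = 1.61 + 0.0735 + 0.33 = 2.0135.
Dividing the baseline by the relative clearance: 5.96 / 2.0135 = 2.96 μmol/L.

2.96 μmol/L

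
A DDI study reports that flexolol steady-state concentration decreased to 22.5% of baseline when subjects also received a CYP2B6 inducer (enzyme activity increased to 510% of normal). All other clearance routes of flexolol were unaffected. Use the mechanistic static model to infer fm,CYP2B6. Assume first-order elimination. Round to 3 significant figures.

Call the CYP2B6 fraction fm. After the interaction, CL_new/CL_old = fm × 5.1 + (1 − fm).
Steady-state concentration ratio = 1 / (new CL fraction), so new CL fraction = 1 / 0.225 = 4.444.
fm × 5.1 + 1 − fm = 4.444  ⇒  fm × (5.1 − 1) = 3.444  ⇒  fm = 0.840.

0.840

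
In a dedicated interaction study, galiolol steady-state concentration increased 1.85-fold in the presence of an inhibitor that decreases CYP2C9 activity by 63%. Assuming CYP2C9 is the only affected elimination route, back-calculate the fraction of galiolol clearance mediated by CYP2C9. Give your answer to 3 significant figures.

CL'/CL = 1 / 1.85 = 0.5405
0.37·fm + (1 − fm) = 0.5405
fm = (0.5405 − 1) / (0.37 − 1) = 0.729

0.729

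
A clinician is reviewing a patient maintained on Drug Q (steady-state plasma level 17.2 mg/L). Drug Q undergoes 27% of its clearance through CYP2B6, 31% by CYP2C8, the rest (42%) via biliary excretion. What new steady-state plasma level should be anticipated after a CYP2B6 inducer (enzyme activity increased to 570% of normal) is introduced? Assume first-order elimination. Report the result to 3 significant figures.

7.58 mg/L

The CYP2B6 pathway (27% of clearance) rises to 5.7× activity: 0.27 × 5.7 = 1.539.
CYP2C8 (31%) and the residual 42% are unaffected.
CL_new/CL_old = 1.539 + 0.31 + 0.42 = 2.269.
New steady-state plasma level = baseline ÷ relative clearance = 17.2 / 2.269 = 7.58 mg/L.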